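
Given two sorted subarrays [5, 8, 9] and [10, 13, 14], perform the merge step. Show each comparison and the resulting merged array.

Merging process:

Compare 5 vs 10: take 5 from left. Merged: [5]
Compare 8 vs 10: take 8 from left. Merged: [5, 8]
Compare 9 vs 10: take 9 from left. Merged: [5, 8, 9]
Append remaining from right: [10, 13, 14]. Merged: [5, 8, 9, 10, 13, 14]

Final merged array: [5, 8, 9, 10, 13, 14]
Total comparisons: 3

The merged array is [5, 8, 9, 10, 13, 14], requiring 3 comparisons. The merge step runs in O(n) time where n is the total number of elements.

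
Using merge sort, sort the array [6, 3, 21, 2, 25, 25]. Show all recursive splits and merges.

Merge sort trace:

Split: [6, 3, 21, 2, 25, 25] -> [6, 3, 21] and [2, 25, 25]
  Split: [6, 3, 21] -> [6] and [3, 21]
    Split: [3, 21] -> [3] and [21]
    Merge: [3] + [21] -> [3, 21]
  Merge: [6] + [3, 21] -> [3, 6, 21]
  Split: [2, 25, 25] -> [2] and [25, 25]
    Split: [25, 25] -> [25] and [25]
    Merge: [25] + [25] -> [25, 25]
  Merge: [2] + [25, 25] -> [2, 25, 25]
Merge: [3, 6, 21] + [2, 25, 25] -> [2, 3, 6, 21, 25, 25]

Final sorted array: [2, 3, 6, 21, 25, 25]

The merge sort proceeds by recursively splitting the array and merging sorted halves.
After all merges, the sorted array is [2, 3, 6, 21, 25, 25].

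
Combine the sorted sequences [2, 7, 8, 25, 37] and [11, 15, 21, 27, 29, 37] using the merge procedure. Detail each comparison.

Merging process:

Compare 2 vs 11: take 2 from left. Merged: [2]
Compare 7 vs 11: take 7 from left. Merged: [2, 7]
Compare 8 vs 11: take 8 from left. Merged: [2, 7, 8]
Compare 25 vs 11: take 11 from right. Merged: [2, 7, 8, 11]
Compare 25 vs 15: take 15 from right. Merged: [2, 7, 8, 11, 15]
Compare 25 vs 21: take 21 from right. Merged: [2, 7, 8, 11, 15, 21]
Compare 25 vs 27: take 25 from left. Merged: [2, 7, 8, 11, 15, 21, 25]
Compare 37 vs 27: take 27 from right. Merged: [2, 7, 8, 11, 15, 21, 25, 27]
Compare 37 vs 29: take 29 from right. Merged: [2, 7, 8, 11, 15, 21, 25, 27, 29]
Compare 37 vs 37: take 37 from left. Merged: [2, 7, 8, 11, 15, 21, 25, 27, 29, 37]
Append remaining from right: [37]. Merged: [2, 7, 8, 11, 15, 21, 25, 27, 29, 37, 37]

Final merged array: [2, 7, 8, 11, 15, 21, 25, 27, 29, 37, 37]
Total comparisons: 10

The merged array is [2, 7, 8, 11, 15, 21, 25, 27, 29, 37, 37], requiring 10 comparisons. The merge step runs in O(n) time where n is the total number of elements.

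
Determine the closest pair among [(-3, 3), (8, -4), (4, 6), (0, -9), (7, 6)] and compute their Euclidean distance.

Computing all pairwise distances among 5 points:

d((-3, 3), (8, -4)) = 13.0384
d((-3, 3), (4, 6)) = 7.6158
d((-3, 3), (0, -9)) = 12.3693
d((-3, 3), (7, 6)) = 10.4403
d((8, -4), (4, 6)) = 10.7703
d((8, -4), (0, -9)) = 9.434
d((8, -4), (7, 6)) = 10.0499
d((4, 6), (0, -9)) = 15.5242
d((4, 6), (7, 6)) = 3.0 <-- minimum
d((0, -9), (7, 6)) = 16.5529

Closest pair: (4, 6) and (7, 6) with distance 3.0

The closest pair is (4, 6) and (7, 6) with Euclidean distance 3.0. For 5 points, brute-force pairwise comparison is shown above. For large n, the divide-and-conquer algorithm (sort by x, recurse on halves, check the dividing strip) achieves O(n log n).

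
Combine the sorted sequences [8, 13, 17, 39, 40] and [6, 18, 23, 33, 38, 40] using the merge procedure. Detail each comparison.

Merging process:

Compare 8 vs 6: take 6 from right. Merged: [6]
Compare 8 vs 18: take 8 from left. Merged: [6, 8]
Compare 13 vs 18: take 13 from left. Merged: [6, 8, 13]
Compare 17 vs 18: take 17 from left. Merged: [6, 8, 13, 17]
Compare 39 vs 18: take 18 from right. Merged: [6, 8, 13, 17, 18]
Compare 39 vs 23: take 23 from right. Merged: [6, 8, 13, 17, 18, 23]
Compare 39 vs 33: take 33 from right. Merged: [6, 8, 13, 17, 18, 23, 33]
Compare 39 vs 38: take 38 from right. Merged: [6, 8, 13, 17, 18, 23, 33, 38]
Compare 39 vs 40: take 39 from left. Merged: [6, 8, 13, 17, 18, 23, 33, 38, 39]
Compare 40 vs 40: take 40 from left. Merged: [6, 8, 13, 17, 18, 23, 33, 38, 39, 40]
Append remaining from right: [40]. Merged: [6, 8, 13, 17, 18, 23, 33, 38, 39, 40, 40]

Final merged array: [6, 8, 13, 17, 18, 23, 33, 38, 39, 40, 40]
Total comparisons: 10

The merged array is [6, 8, 13, 17, 18, 23, 33, 38, 39, 40, 40], requiring 10 comparisons. The merge step runs in O(n) time where n is the total number of elements.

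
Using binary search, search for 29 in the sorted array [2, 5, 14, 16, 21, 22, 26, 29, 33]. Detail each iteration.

Binary search for 29 in [2, 5, 14, 16, 21, 22, 26, 29, 33]:

lo=0, hi=8, mid=4, arr[mid]=21 -> 21 < 29, search right half
lo=5, hi=8, mid=6, arr[mid]=26 -> 26 < 29, search right half
lo=7, hi=8, mid=7, arr[mid]=29 -> Found target at index 7!

Binary search finds 29 at index 7 after 3 comparisons. The search repeatedly halves the search space by comparing with the middle element.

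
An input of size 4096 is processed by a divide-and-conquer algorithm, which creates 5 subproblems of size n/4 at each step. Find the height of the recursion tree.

For divide and conquer with division factor 4:

Problem sizes at each level:
Level 0: 4096
Level 1: 1024
Level 2: 256
Level 3: 64
Level 4: 16
Level 5: 4
Level 6: 1

The root is level 0 and the size-1 base case is level 6 (the tree spans levels 0 through 6, i.e. 7 levels counting the root), so the depth is the number of divisions: log_4(4096) = 6

The recursion tree depth is log_4(4096) = 6. At each level, the problem size is divided by 4, so it takes 6 divisions to reduce to a base case of size 1. The algorithm makes 5 recursive calls at each level.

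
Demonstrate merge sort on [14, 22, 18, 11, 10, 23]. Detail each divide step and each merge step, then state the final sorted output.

Merge sort trace:

Split: [14, 22, 18, 11, 10, 23] -> [14, 22, 18] and [11, 10, 23]
  Split: [14, 22, 18] -> [14] and [22, 18]
    Split: [22, 18] -> [22] and [18]
    Merge: [22] + [18] -> [18, 22]
  Merge: [14] + [18, 22] -> [14, 18, 22]
  Split: [11, 10, 23] -> [11] and [10, 23]
    Split: [10, 23] -> [10] and [23]
    Merge: [10] + [23] -> [10, 23]
  Merge: [11] + [10, 23] -> [10, 11, 23]
Merge: [14, 18, 22] + [10, 11, 23] -> [10, 11, 14, 18, 22, 23]

Final sorted array: [10, 11, 14, 18, 22, 23]

The merge sort proceeds by recursively splitting the array and merging sorted halves.
After all merges, the sorted array is [10, 11, 14, 18, 22, 23].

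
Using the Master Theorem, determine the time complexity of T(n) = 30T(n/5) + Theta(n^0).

Master Theorem for T(n) = 30T(n/5) + O(n^0):

a = 30, b = 5, c = 0
log_b(a) = log_5(30) = 2.1133

Case 1: c = 0 < log_5(30) = 2.1133
T(n) = O(n^(log_5 30))

For T(n) = 30T(n/5) + O(n^0): log_5(30) = 2.1133. This is Case 1 of the Master Theorem (c < log_b(a), work dominated by leaves), giving O(n^(log_5 30)).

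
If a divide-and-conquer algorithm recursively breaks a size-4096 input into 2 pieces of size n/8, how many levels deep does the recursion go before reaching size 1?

For divide and conquer with division factor 8:

Problem sizes at each level:
Level 0: 4096
Level 1: 512
Level 2: 64
Level 3: 8
Level 4: 1

The root is level 0 and the size-1 base case is level 4 (the tree spans levels 0 through 4, i.e. 5 levels counting the root), so the depth is the number of divisions: log_8(4096) = 4

The recursion tree depth is log_8(4096) = 4. At each level, the problem size is divided by 8, so it takes 4 divisions to reduce to a base case of size 1. The algorithm makes 2 recursive calls at each level.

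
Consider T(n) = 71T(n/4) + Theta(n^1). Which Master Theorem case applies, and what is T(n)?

Master Theorem for T(n) = 71T(n/4) + O(n^1):

a = 71, b = 4, c = 1
log_b(a) = log_4(71) = 3.0749

Case 1: c = 1 < log_4(71) = 3.0749
T(n) = O(n^(log_4 71))

For T(n) = 71T(n/4) + O(n^1): log_4(71) = 3.0749. This is Case 1 of the Master Theorem (c < log_b(a), work dominated by leaves), giving O(n^(log_4 71)).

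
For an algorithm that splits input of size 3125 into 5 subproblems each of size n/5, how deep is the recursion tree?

For divide and conquer with division factor 5:

Problem sizes at each level:
Level 0: 3125
Level 1: 625
Level 2: 125
Level 3: 25
Level 4: 5
Level 5: 1

The root is level 0 and the size-1 base case is level 5 (the tree spans levels 0 through 5, i.e. 6 levels counting the root), so the depth is the number of divisions: log_5(3125) = 5

The recursion tree depth is log_5(3125) = 5. At each level, the problem size is divided by 5, so it takes 5 divisions to reduce to a base case of size 1. The algorithm makes 5 recursive calls at each level.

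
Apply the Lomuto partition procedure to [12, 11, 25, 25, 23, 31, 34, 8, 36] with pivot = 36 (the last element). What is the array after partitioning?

Lomuto partition with pivot = 36:

Initial array: [12, 11, 25, 25, 23, 31, 34, 8, 36]

arr[0]=12 <= 36: swap with position 0, array becomes [12, 11, 25, 25, 23, 31, 34, 8, 36]
arr[1]=11 <= 36: swap with position 1, array becomes [12, 11, 25, 25, 23, 31, 34, 8, 36]
arr[2]=25 <= 36: swap with position 2, array becomes [12, 11, 25, 25, 23, 31, 34, 8, 36]
arr[3]=25 <= 36: swap with position 3, array becomes [12, 11, 25, 25, 23, 31, 34, 8, 36]
arr[4]=23 <= 36: swap with position 4, array becomes [12, 11, 25, 25, 23, 31, 34, 8, 36]
arr[5]=31 <= 36: swap with position 5, array becomes [12, 11, 25, 25, 23, 31, 34, 8, 36]
arr[6]=34 <= 36: swap with position 6, array becomes [12, 11, 25, 25, 23, 31, 34, 8, 36]
arr[7]=8 <= 36: swap with position 7, array becomes [12, 11, 25, 25, 23, 31, 34, 8, 36]

Place pivot at position 8: [12, 11, 25, 25, 23, 31, 34, 8, 36]
Pivot position: 8

After partitioning with pivot 36, the array becomes [12, 11, 25, 25, 23, 31, 34, 8, 36]. The pivot is placed at index 8. All elements to the left of the pivot are <= 36, and all elements to the right are > 36.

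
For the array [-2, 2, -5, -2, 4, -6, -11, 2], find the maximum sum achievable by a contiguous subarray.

Using Kadane's algorithm on [-2, 2, -5, -2, 4, -6, -11, 2]:

Scanning through the array:
Position 1 (value 2): max_ending_here = 2, max_so_far = 2
Position 2 (value -5): max_ending_here = -3, max_so_far = 2
Position 3 (value -2): max_ending_here = -2, max_so_far = 2
Position 4 (value 4): max_ending_here = 4, max_so_far = 4
Position 5 (value -6): max_ending_here = -2, max_so_far = 4
Position 6 (value -11): max_ending_here = -11, max_so_far = 4
Position 7 (value 2): max_ending_here = 2, max_so_far = 4

Maximum subarray: [4]
Maximum sum: 4

The maximum subarray is [4] with sum 4. This subarray runs from index 4 to index 4.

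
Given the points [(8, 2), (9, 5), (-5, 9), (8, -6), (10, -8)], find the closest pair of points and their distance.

Computing all pairwise distances among 5 points:

d((8, 2), (9, 5)) = 3.1623
d((8, 2), (-5, 9)) = 14.7648
d((8, 2), (8, -6)) = 8.0
d((8, 2), (10, -8)) = 10.198
d((9, 5), (-5, 9)) = 14.5602
d((9, 5), (8, -6)) = 11.0454
d((9, 5), (10, -8)) = 13.0384
d((-5, 9), (8, -6)) = 19.8494
d((-5, 9), (10, -8)) = 22.6716
d((8, -6), (10, -8)) = 2.8284 <-- minimum

Closest pair: (8, -6) and (10, -8) with distance 2.8284

The closest pair is (8, -6) and (10, -8) with Euclidean distance 2.8284. For 5 points, brute-force pairwise comparison is shown above. For large n, the divide-and-conquer algorithm (sort by x, recurse on halves, check the dividing strip) achieves O(n log n).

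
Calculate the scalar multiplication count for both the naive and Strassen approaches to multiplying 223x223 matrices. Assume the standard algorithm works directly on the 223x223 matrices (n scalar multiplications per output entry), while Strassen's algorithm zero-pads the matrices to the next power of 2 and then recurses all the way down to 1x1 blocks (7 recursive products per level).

Matrix multiplication for 223x223 matrices:

Strassen's algorithm requires power-of-2 dimensions. Pad 223x223 to 256x256 (next power of 2).

Standard algorithm: 223^3 = 11089567 multiplications
Strassen's algorithm: 7^(log2(256)) = 7^8 = 5764801 multiplications
Savings: 11089567 - 5764801 = 5324766 multiplications

Standard: 11089567 multiplications (223^3). Strassen: 5764801 multiplications (7^8, after padding to 256x256). Strassen reduces 8 recursive multiplications to 7 at each level.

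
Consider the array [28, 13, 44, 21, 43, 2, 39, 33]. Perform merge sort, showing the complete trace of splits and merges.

Merge sort trace:

Split: [28, 13, 44, 21, 43, 2, 39, 33] -> [28, 13, 44, 21] and [43, 2, 39, 33]
  Split: [28, 13, 44, 21] -> [28, 13] and [44, 21]
    Split: [28, 13] -> [28] and [13]
    Merge: [28] + [13] -> [13, 28]
    Split: [44, 21] -> [44] and [21]
    Merge: [44] + [21] -> [21, 44]
  Merge: [13, 28] + [21, 44] -> [13, 21, 28, 44]
  Split: [43, 2, 39, 33] -> [43, 2] and [39, 33]
    Split: [43, 2] -> [43] and [2]
    Merge: [43] + [2] -> [2, 43]
    Split: [39, 33] -> [39] and [33]
    Merge: [39] + [33] -> [33, 39]
  Merge: [2, 43] + [33, 39] -> [2, 33, 39, 43]
Merge: [13, 21, 28, 44] + [2, 33, 39, 43] -> [2, 13, 21, 28, 33, 39, 43, 44]

Final sorted array: [2, 13, 21, 28, 33, 39, 43, 44]

The merge sort proceeds by recursively splitting the array and merging sorted halves.
After all merges, the sorted array is [2, 13, 21, 28, 33, 39, 43, 44].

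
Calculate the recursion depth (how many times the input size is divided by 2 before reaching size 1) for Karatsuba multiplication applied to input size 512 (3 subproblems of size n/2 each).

For divide and conquer with division factor 2:

Problem sizes at each level:
Level 0: 512
Level 1: 256
Level 2: 128
Level 3: 64
Level 4: 32
Level 5: 16
Level 6: 8
Level 7: 4
Level 8: 2
Level 9: 1

The root is level 0 and the size-1 base case is level 9 (the tree spans levels 0 through 9, i.e. 10 levels counting the root), so the depth is the number of divisions: log_2(512) = 9

The recursion tree depth is log_2(512) = 9. At each level, the problem size is divided by 2, so it takes 9 divisions to reduce to a base case of size 1. The algorithm makes 3 recursive calls at each level.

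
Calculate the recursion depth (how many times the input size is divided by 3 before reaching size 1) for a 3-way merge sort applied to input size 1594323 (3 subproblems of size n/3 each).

For divide and conquer with division factor 3:

Problem sizes at each level:
Level 0: 1594323
Level 1: 531441
Level 2: 177147
Level 3: 59049
Level 4: 19683
Level 5: 6561
Level 6: 2187
Level 7: 729
Level 8: 243
Level 9: 81
Level 10: 27
Level 11: 9
Level 12: 3
Level 13: 1

The root is level 0 and the size-1 base case is level 13 (the tree spans levels 0 through 13, i.e. 14 levels counting the root), so the depth is the number of divisions: log_3(1594323) = 13

The recursion tree depth is log_3(1594323) = 13. At each level, the problem size is divided by 3, so it takes 13 divisions to reduce to a base case of size 1. The algorithm makes 3 recursive calls at each level.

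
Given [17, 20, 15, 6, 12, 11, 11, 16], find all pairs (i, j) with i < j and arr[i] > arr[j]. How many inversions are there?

Finding inversions in [17, 20, 15, 6, 12, 11, 11, 16]:

(0, 2): arr[0]=17 > arr[2]=15
(0, 3): arr[0]=17 > arr[3]=6
(0, 4): arr[0]=17 > arr[4]=12
(0, 5): arr[0]=17 > arr[5]=11
(0, 6): arr[0]=17 > arr[6]=11
(0, 7): arr[0]=17 > arr[7]=16
(1, 2): arr[1]=20 > arr[2]=15
(1, 3): arr[1]=20 > arr[3]=6
(1, 4): arr[1]=20 > arr[4]=12
(1, 5): arr[1]=20 > arr[5]=11
(1, 6): arr[1]=20 > arr[6]=11
(1, 7): arr[1]=20 > arr[7]=16
(2, 3): arr[2]=15 > arr[3]=6
(2, 4): arr[2]=15 > arr[4]=12
(2, 5): arr[2]=15 > arr[5]=11
(2, 6): arr[2]=15 > arr[6]=11
(4, 5): arr[4]=12 > arr[5]=11
(4, 6): arr[4]=12 > arr[6]=11

Total inversions: 18

The array has 18 inversion(s): (0,2), (0,3), (0,4), (0,5), (0,6), (0,7), (1,2), (1,3), (1,4), (1,5), (1,6), (1,7), (2,3), (2,4), (2,5), (2,6), (4,5), (4,6). Each pair (i,j) satisfies i < j and arr[i] > arr[j].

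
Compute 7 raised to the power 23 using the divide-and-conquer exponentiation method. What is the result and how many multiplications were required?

Computing 7^23 by squaring (build up from 7^1; each line after the first costs one multiplication):

7^1 = 7
7^2 = (7^1)^2 = 7^2 = 49
7^4 = (7^2)^2 = 49^2 = 2401
7^5 = 7 * 7^4 = 7 * 2401 = 16807
7^10 = (7^5)^2 = 16807^2 = 282475249
7^11 = 7 * 7^10 = 7 * 282475249 = 1977326743
7^22 = (7^11)^2 = 1977326743^2 = 3909821048582988049
7^23 = 7 * 7^22 = 7 * 3909821048582988049 = 27368747340080916343

Result: 27368747340080916343
Multiplications needed: 7 (7 lines after 7^1)

7^23 = 27368747340080916343. Using exponentiation by squaring, this requires 7 multiplications. The key idea: if the exponent is even, square the half-power; if odd, multiply by the base once.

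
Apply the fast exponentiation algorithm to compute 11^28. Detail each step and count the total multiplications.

Computing 11^28 by squaring (build up from 11^1; each line after the first costs one multiplication):

11^1 = 11
11^2 = (11^1)^2 = 11^2 = 121
11^3 = 11 * 11^2 = 11 * 121 = 1331
11^6 = (11^3)^2 = 1331^2 = 1771561
11^7 = 11 * 11^6 = 11 * 1771561 = 19487171
11^14 = (11^7)^2 = 19487171^2 = 379749833583241
11^28 = (11^14)^2 = 379749833583241^2 = 144209936106499234037676064081

Result: 144209936106499234037676064081
Multiplications needed: 6 (6 lines after 11^1)

11^28 = 144209936106499234037676064081. Using exponentiation by squaring, this requires 6 multiplications. The key idea: if the exponent is even, square the half-power; if odd, multiply by the base once.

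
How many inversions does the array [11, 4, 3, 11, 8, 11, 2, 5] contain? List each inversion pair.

Finding inversions in [11, 4, 3, 11, 8, 11, 2, 5]:

(0, 1): arr[0]=11 > arr[1]=4
(0, 2): arr[0]=11 > arr[2]=3
(0, 4): arr[0]=11 > arr[4]=8
(0, 6): arr[0]=11 > arr[6]=2
(0, 7): arr[0]=11 > arr[7]=5
(1, 2): arr[1]=4 > arr[2]=3
(1, 6): arr[1]=4 > arr[6]=2
(2, 6): arr[2]=3 > arr[6]=2
(3, 4): arr[3]=11 > arr[4]=8
(3, 6): arr[3]=11 > arr[6]=2
(3, 7): arr[3]=11 > arr[7]=5
(4, 6): arr[4]=8 > arr[6]=2
(4, 7): arr[4]=8 > arr[7]=5
(5, 6): arr[5]=11 > arr[6]=2
(5, 7): arr[5]=11 > arr[7]=5

Total inversions: 15

The array has 15 inversion(s): (0,1), (0,2), (0,4), (0,6), (0,7), (1,2), (1,6), (2,6), (3,4), (3,6), (3,7), (4,6), (4,7), (5,6), (5,7). Each pair (i,j) satisfies i < j and arr[i] > arr[j].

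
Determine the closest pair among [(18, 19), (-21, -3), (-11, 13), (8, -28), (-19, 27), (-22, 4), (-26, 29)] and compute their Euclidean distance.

Computing all pairwise distances among 7 points:

d((18, 19), (-21, -3)) = 44.7772
d((18, 19), (-11, 13)) = 29.6142
d((18, 19), (8, -28)) = 48.0521
d((18, 19), (-19, 27)) = 37.855
d((18, 19), (-22, 4)) = 42.72
d((18, 19), (-26, 29)) = 45.1221
d((-21, -3), (-11, 13)) = 18.868
d((-21, -3), (8, -28)) = 38.2884
d((-21, -3), (-19, 27)) = 30.0666
d((-21, -3), (-22, 4)) = 7.0711 <-- minimum
d((-21, -3), (-26, 29)) = 32.3883
d((-11, 13), (8, -28)) = 45.1885
d((-11, 13), (-19, 27)) = 16.1245
d((-11, 13), (-22, 4)) = 14.2127
d((-11, 13), (-26, 29)) = 21.9317
d((8, -28), (-19, 27)) = 61.2699
d((8, -28), (-22, 4)) = 43.8634
d((8, -28), (-26, 29)) = 66.3702
d((-19, 27), (-22, 4)) = 23.1948
d((-19, 27), (-26, 29)) = 7.2801
d((-22, 4), (-26, 29)) = 25.318

Closest pair: (-21, -3) and (-22, 4) with distance 7.0711

The closest pair is (-21, -3) and (-22, 4) with Euclidean distance 7.0711. For 7 points, brute-force pairwise comparison is shown above. For large n, the divide-and-conquer algorithm (sort by x, recurse on halves, check the dividing strip) achieves O(n log n).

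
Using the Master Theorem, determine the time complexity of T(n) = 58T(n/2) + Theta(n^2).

Master Theorem for T(n) = 58T(n/2) + O(n^2):

a = 58, b = 2, c = 2
log_b(a) = log_2(58) = 5.8580

Case 1: c = 2 < log_2(58) = 5.8580
T(n) = O(n^(log_2 58))

For T(n) = 58T(n/2) + O(n^2): log_2(58) = 5.8580. This is Case 1 of the Master Theorem (c < log_b(a), work dominated by leaves), giving O(n^(log_2 58)).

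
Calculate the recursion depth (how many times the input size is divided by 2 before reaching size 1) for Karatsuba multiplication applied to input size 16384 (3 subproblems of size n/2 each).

For divide and conquer with division factor 2:

Problem sizes at each level:
Level 0: 16384
Level 1: 8192
Level 2: 4096
Level 3: 2048
Level 4: 1024
Level 5: 512
Level 6: 256
Level 7: 128
Level 8: 64
Level 9: 32
Level 10: 16
Level 11: 8
Level 12: 4
Level 13: 2
Level 14: 1

The root is level 0 and the size-1 base case is level 14 (the tree spans levels 0 through 14, i.e. 15 levels counting the root), so the depth is the number of divisions: log_2(16384) = 14

The recursion tree depth is log_2(16384) = 14. At each level, the problem size is divided by 2, so it takes 14 divisions to reduce to a base case of size 1. The algorithm makes 3 recursive calls at each level.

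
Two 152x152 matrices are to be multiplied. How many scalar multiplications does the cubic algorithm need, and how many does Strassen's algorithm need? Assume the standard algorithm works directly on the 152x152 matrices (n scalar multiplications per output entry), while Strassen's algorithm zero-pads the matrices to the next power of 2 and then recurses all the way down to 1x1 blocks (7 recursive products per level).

Matrix multiplication for 152x152 matrices:

Strassen's algorithm requires power-of-2 dimensions. Pad 152x152 to 256x256 (next power of 2).

Standard algorithm: 152^3 = 3511808 multiplications
Strassen's algorithm: 7^(log2(256)) = 7^8 = 5764801 multiplications
Difference: 3511808 - 5764801 = -2252993 (Strassen uses MORE here due to padding overhead — for small or just-over-power-of-2 n, padding can outweigh the per-level savings)

Standard: 3511808 multiplications (152^3). Strassen: 5764801 multiplications (7^8, after padding to 256x256). Strassen reduces 8 recursive multiplications to 7 at each level.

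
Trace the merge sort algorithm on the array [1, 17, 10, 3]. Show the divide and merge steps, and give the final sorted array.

Merge sort trace:

Split: [1, 17, 10, 3] -> [1, 17] and [10, 3]
  Split: [1, 17] -> [1] and [17]
  Merge: [1] + [17] -> [1, 17]
  Split: [10, 3] -> [10] and [3]
  Merge: [10] + [3] -> [3, 10]
Merge: [1, 17] + [3, 10] -> [1, 3, 10, 17]

Final sorted array: [1, 3, 10, 17]

The merge sort proceeds by recursively splitting the array and merging sorted halves.
After all merges, the sorted array is [1, 3, 10, 17].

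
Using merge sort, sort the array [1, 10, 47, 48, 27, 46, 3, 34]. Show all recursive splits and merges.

Merge sort trace:

Split: [1, 10, 47, 48, 27, 46, 3, 34] -> [1, 10, 47, 48] and [27, 46, 3, 34]
  Split: [1, 10, 47, 48] -> [1, 10] and [47, 48]
    Split: [1, 10] -> [1] and [10]
    Merge: [1] + [10] -> [1, 10]
    Split: [47, 48] -> [47] and [48]
    Merge: [47] + [48] -> [47, 48]
  Merge: [1, 10] + [47, 48] -> [1, 10, 47, 48]
  Split: [27, 46, 3, 34] -> [27, 46] and [3, 34]
    Split: [27, 46] -> [27] and [46]
    Merge: [27] + [46] -> [27, 46]
    Split: [3, 34] -> [3] and [34]
    Merge: [3] + [34] -> [3, 34]
  Merge: [27, 46] + [3, 34] -> [3, 27, 34, 46]
Merge: [1, 10, 47, 48] + [3, 27, 34, 46] -> [1, 3, 10, 27, 34, 46, 47, 48]

Final sorted array: [1, 3, 10, 27, 34, 46, 47, 48]

The merge sort proceeds by recursively splitting the array and merging sorted halves.
After all merges, the sorted array is [1, 3, 10, 27, 34, 46, 47, 48].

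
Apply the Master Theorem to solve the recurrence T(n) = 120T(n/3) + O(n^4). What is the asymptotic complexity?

Master Theorem for T(n) = 120T(n/3) + O(n^4):

a = 120, b = 3, c = 4
log_b(a) = log_3(120) = 4.3578

Case 1: c = 4 < log_3(120) = 4.3578
T(n) = O(n^(log_3 120))

For T(n) = 120T(n/3) + O(n^4): log_3(120) = 4.3578. This is Case 1 of the Master Theorem (c < log_b(a), work dominated by leaves), giving O(n^(log_3 120)).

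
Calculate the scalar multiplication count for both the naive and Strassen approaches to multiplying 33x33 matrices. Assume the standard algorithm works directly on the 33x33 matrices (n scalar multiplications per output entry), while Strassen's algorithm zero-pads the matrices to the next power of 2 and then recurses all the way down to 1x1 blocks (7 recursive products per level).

Matrix multiplication for 33x33 matrices:

Strassen's algorithm requires power-of-2 dimensions. Pad 33x33 to 64x64 (next power of 2).

Standard algorithm: 33^3 = 35937 multiplications
Strassen's algorithm: 7^(log2(64)) = 7^6 = 117649 multiplications
Difference: 35937 - 117649 = -81712 (Strassen uses MORE here due to padding overhead — for small or just-over-power-of-2 n, padding can outweigh the per-level savings)

Standard: 35937 multiplications (33^3). Strassen: 117649 multiplications (7^6, after padding to 64x64). Strassen reduces 8 recursive multiplications to 7 at each level.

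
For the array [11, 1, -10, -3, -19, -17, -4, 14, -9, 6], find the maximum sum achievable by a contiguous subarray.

Using Kadane's algorithm on [11, 1, -10, -3, -19, -17, -4, 14, -9, 6]:

Scanning through the array:
Position 1 (value 1): max_ending_here = 12, max_so_far = 12
Position 2 (value -10): max_ending_here = 2, max_so_far = 12
Position 3 (value -3): max_ending_here = -1, max_so_far = 12
Position 4 (value -19): max_ending_here = -19, max_so_far = 12
Position 5 (value -17): max_ending_here = -17, max_so_far = 12
Position 6 (value -4): max_ending_here = -4, max_so_far = 12
Position 7 (value 14): max_ending_here = 14, max_so_far = 14
Position 8 (value -9): max_ending_here = 5, max_so_far = 14
Position 9 (value 6): max_ending_here = 11, max_so_far = 14

Maximum subarray: [14]
Maximum sum: 14

The maximum subarray is [14] with sum 14. This subarray runs from index 7 to index 7.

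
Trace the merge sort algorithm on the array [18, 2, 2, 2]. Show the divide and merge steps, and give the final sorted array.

Merge sort trace:

Split: [18, 2, 2, 2] -> [18, 2] and [2, 2]
  Split: [18, 2] -> [18] and [2]
  Merge: [18] + [2] -> [2, 18]
  Split: [2, 2] -> [2] and [2]
  Merge: [2] + [2] -> [2, 2]
Merge: [2, 18] + [2, 2] -> [2, 2, 2, 18]

Final sorted array: [2, 2, 2, 18]

The merge sort proceeds by recursively splitting the array and merging sorted halves.
After all merges, the sorted array is [2, 2, 2, 18].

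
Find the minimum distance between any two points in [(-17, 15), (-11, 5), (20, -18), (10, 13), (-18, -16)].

Computing all pairwise distances among 5 points:

d((-17, 15), (-11, 5)) = 11.6619 <-- minimum
d((-17, 15), (20, -18)) = 49.5782
d((-17, 15), (10, 13)) = 27.074
d((-17, 15), (-18, -16)) = 31.0161
d((-11, 5), (20, -18)) = 38.6005
d((-11, 5), (10, 13)) = 22.4722
d((-11, 5), (-18, -16)) = 22.1359
d((20, -18), (10, 13)) = 32.573
d((20, -18), (-18, -16)) = 38.0526
d((10, 13), (-18, -16)) = 40.3113

Closest pair: (-17, 15) and (-11, 5) with distance 11.6619

The closest pair is (-17, 15) and (-11, 5) with Euclidean distance 11.6619. For 5 points, brute-force pairwise comparison is shown above. For large n, the divide-and-conquer algorithm (sort by x, recurse on halves, check the dividing strip) achieves O(n log n).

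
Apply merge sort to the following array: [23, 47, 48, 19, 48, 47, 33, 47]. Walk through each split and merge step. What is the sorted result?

Merge sort trace:

Split: [23, 47, 48, 19, 48, 47, 33, 47] -> [23, 47, 48, 19] and [48, 47, 33, 47]
  Split: [23, 47, 48, 19] -> [23, 47] and [48, 19]
    Split: [23, 47] -> [23] and [47]
    Merge: [23] + [47] -> [23, 47]
    Split: [48, 19] -> [48] and [19]
    Merge: [48] + [19] -> [19, 48]
  Merge: [23, 47] + [19, 48] -> [19, 23, 47, 48]
  Split: [48, 47, 33, 47] -> [48, 47] and [33, 47]
    Split: [48, 47] -> [48] and [47]
    Merge: [48] + [47] -> [47, 48]
    Split: [33, 47] -> [33] and [47]
    Merge: [33] + [47] -> [33, 47]
  Merge: [47, 48] + [33, 47] -> [33, 47, 47, 48]
Merge: [19, 23, 47, 48] + [33, 47, 47, 48] -> [19, 23, 33, 47, 47, 47, 48, 48]

Final sorted array: [19, 23, 33, 47, 47, 47, 48, 48]

The merge sort proceeds by recursively splitting the array and merging sorted halves.
After all merges, the sorted array is [19, 23, 33, 47, 47, 47, 48, 48].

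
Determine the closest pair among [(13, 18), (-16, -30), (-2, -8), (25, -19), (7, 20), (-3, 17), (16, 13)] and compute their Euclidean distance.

Computing all pairwise distances among 7 points:

d((13, 18), (-16, -30)) = 56.0803
d((13, 18), (-2, -8)) = 30.0167
d((13, 18), (25, -19)) = 38.8973
d((13, 18), (7, 20)) = 6.3246
d((13, 18), (-3, 17)) = 16.0312
d((13, 18), (16, 13)) = 5.831 <-- minimum
d((-16, -30), (-2, -8)) = 26.0768
d((-16, -30), (25, -19)) = 42.45
d((-16, -30), (7, 20)) = 55.0364
d((-16, -30), (-3, 17)) = 48.7647
d((-16, -30), (16, 13)) = 53.6004
d((-2, -8), (25, -19)) = 29.1548
d((-2, -8), (7, 20)) = 29.4109
d((-2, -8), (-3, 17)) = 25.02
d((-2, -8), (16, 13)) = 27.6586
d((25, -19), (7, 20)) = 42.9535
d((25, -19), (-3, 17)) = 45.607
d((25, -19), (16, 13)) = 33.2415
d((7, 20), (-3, 17)) = 10.4403
d((7, 20), (16, 13)) = 11.4018
d((-3, 17), (16, 13)) = 19.4165

Closest pair: (13, 18) and (16, 13) with distance 5.831

The closest pair is (13, 18) and (16, 13) with Euclidean distance 5.831. For 7 points, brute-force pairwise comparison is shown above. For large n, the divide-and-conquer algorithm (sort by x, recurse on halves, check the dividing strip) achieves O(n log n).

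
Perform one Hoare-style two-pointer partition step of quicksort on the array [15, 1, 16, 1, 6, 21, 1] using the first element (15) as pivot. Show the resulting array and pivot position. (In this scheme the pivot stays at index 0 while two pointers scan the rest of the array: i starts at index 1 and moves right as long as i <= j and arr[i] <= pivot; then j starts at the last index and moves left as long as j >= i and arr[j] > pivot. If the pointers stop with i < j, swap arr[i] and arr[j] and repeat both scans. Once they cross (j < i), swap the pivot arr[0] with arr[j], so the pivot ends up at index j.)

Hoare-style two-pointer partition with pivot = 15:

Initial array: [15, 1, 16, 1, 6, 21, 1]

Pointers start at i = 1, j = 6.
i stops at index 2 (arr[2]=16 > 15), j stops at index 6 (arr[6]=1 <= 15): swap arr[2] and arr[6], array becomes [15, 1, 1, 1, 6, 21, 16]
i ends at 5, j ends at 4: the pointers have crossed (j < i), so scanning stops.

Swap pivot arr[0] with arr[4] to place pivot at position 4: [6, 1, 1, 1, 15, 21, 16]
Pivot position: 4

After partitioning with pivot 15, the array becomes [6, 1, 1, 1, 15, 21, 16]. The pivot is placed at index 4. All elements to the left of the pivot are <= 15, and all elements to the right are > 15.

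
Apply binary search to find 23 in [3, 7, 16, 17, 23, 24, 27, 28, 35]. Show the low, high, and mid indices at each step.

Binary search for 23 in [3, 7, 16, 17, 23, 24, 27, 28, 35]:

lo=0, hi=8, mid=4, arr[mid]=23 -> Found target at index 4!

Binary search finds 23 at index 4 after 1 comparisons. The search repeatedly halves the search space by comparing with the middle element.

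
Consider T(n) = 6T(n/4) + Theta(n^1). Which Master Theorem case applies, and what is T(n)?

Master Theorem for T(n) = 6T(n/4) + O(n^1):

a = 6, b = 4, c = 1
log_b(a) = log_4(6) = 1.2925

Case 1: c = 1 < log_4(6) = 1.2925
T(n) = O(n^(log_4 6))

For T(n) = 6T(n/4) + O(n^1): log_4(6) = 1.2925. This is Case 1 of the Master Theorem (c < log_b(a), work dominated by leaves), giving O(n^(log_4 6)).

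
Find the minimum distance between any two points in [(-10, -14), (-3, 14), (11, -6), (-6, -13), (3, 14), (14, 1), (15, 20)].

Computing all pairwise distances among 7 points:

d((-10, -14), (-3, 14)) = 28.8617
d((-10, -14), (11, -6)) = 22.4722
d((-10, -14), (-6, -13)) = 4.1231 <-- minimum
d((-10, -14), (3, 14)) = 30.8707
d((-10, -14), (14, 1)) = 28.3019
d((-10, -14), (15, 20)) = 42.2019
d((-3, 14), (11, -6)) = 24.4131
d((-3, 14), (-6, -13)) = 27.1662
d((-3, 14), (3, 14)) = 6.0
d((-3, 14), (14, 1)) = 21.4009
d((-3, 14), (15, 20)) = 18.9737
d((11, -6), (-6, -13)) = 18.3848
d((11, -6), (3, 14)) = 21.5407
d((11, -6), (14, 1)) = 7.6158
d((11, -6), (15, 20)) = 26.3059
d((-6, -13), (3, 14)) = 28.4605
d((-6, -13), (14, 1)) = 24.4131
d((-6, -13), (15, 20)) = 39.1152
d((3, 14), (14, 1)) = 17.0294
d((3, 14), (15, 20)) = 13.4164
d((14, 1), (15, 20)) = 19.0263

Closest pair: (-10, -14) and (-6, -13) with distance 4.1231

The closest pair is (-10, -14) and (-6, -13) with Euclidean distance 4.1231. For 7 points, brute-force pairwise comparison is shown above. For large n, the divide-and-conquer algorithm (sort by x, recurse on halves, check the dividing strip) achieves O(n log n).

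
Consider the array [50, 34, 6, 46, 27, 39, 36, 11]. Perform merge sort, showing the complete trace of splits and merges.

Merge sort trace:

Split: [50, 34, 6, 46, 27, 39, 36, 11] -> [50, 34, 6, 46] and [27, 39, 36, 11]
  Split: [50, 34, 6, 46] -> [50, 34] and [6, 46]
    Split: [50, 34] -> [50] and [34]
    Merge: [50] + [34] -> [34, 50]
    Split: [6, 46] -> [6] and [46]
    Merge: [6] + [46] -> [6, 46]
  Merge: [34, 50] + [6, 46] -> [6, 34, 46, 50]
  Split: [27, 39, 36, 11] -> [27, 39] and [36, 11]
    Split: [27, 39] -> [27] and [39]
    Merge: [27] + [39] -> [27, 39]
    Split: [36, 11] -> [36] and [11]
    Merge: [36] + [11] -> [11, 36]
  Merge: [27, 39] + [11, 36] -> [11, 27, 36, 39]
Merge: [6, 34, 46, 50] + [11, 27, 36, 39] -> [6, 11, 27, 34, 36, 39, 46, 50]

Final sorted array: [6, 11, 27, 34, 36, 39, 46, 50]

The merge sort proceeds by recursively splitting the array and merging sorted halves.
After all merges, the sorted array is [6, 11, 27, 34, 36, 39, 46, 50].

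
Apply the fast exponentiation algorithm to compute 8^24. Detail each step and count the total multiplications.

Computing 8^24 by squaring (build up from 8^1; each line after the first costs one multiplication):

8^1 = 8
8^2 = (8^1)^2 = 8^2 = 64
8^3 = 8 * 8^2 = 8 * 64 = 512
8^6 = (8^3)^2 = 512^2 = 262144
8^12 = (8^6)^2 = 262144^2 = 68719476736
8^24 = (8^12)^2 = 68719476736^2 = 4722366482869645213696

Result: 4722366482869645213696
Multiplications needed: 5 (5 lines after 8^1)

8^24 = 4722366482869645213696. Using exponentiation by squaring, this requires 5 multiplications. The key idea: if the exponent is even, square the half-power; if odd, multiply by the base once.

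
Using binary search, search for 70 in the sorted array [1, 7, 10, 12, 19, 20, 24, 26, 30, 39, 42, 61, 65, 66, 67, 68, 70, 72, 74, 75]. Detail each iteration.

Binary search for 70 in [1, 7, 10, 12, 19, 20, 24, 26, 30, 39, 42, 61, 65, 66, 67, 68, 70, 72, 74, 75]:

lo=0, hi=19, mid=9, arr[mid]=39 -> 39 < 70, search right half
lo=10, hi=19, mid=14, arr[mid]=67 -> 67 < 70, search right half
lo=15, hi=19, mid=17, arr[mid]=72 -> 72 > 70, search left half
lo=15, hi=16, mid=15, arr[mid]=68 -> 68 < 70, search right half
lo=16, hi=16, mid=16, arr[mid]=70 -> Found target at index 16!

Binary search finds 70 at index 16 after 5 comparisons. The search repeatedly halves the search space by comparing with the middle element.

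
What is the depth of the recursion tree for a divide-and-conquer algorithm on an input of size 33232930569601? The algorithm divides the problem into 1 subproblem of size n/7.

For divide and conquer with division factor 7:

Problem sizes at each level:
Level 0: 33232930569601
Level 1: 4747561509943
Level 2: 678223072849
Level 3: 96889010407
Level 4: 13841287201
Level 5: 1977326743
Level 6: 282475249
Level 7: 40353607
Level 8: 5764801
Level 9: 823543
Level 10: 117649
Level 11: 16807
Level 12: 2401
Level 13: 343
Level 14: 49
Level 15: 7
Level 16: 1

The root is level 0 and the size-1 base case is level 16 (the tree spans levels 0 through 16, i.e. 17 levels counting the root), so the depth is the number of divisions: log_7(33232930569601) = 16

The recursion tree depth is log_7(33232930569601) = 16. At each level, the problem size is divided by 7, so it takes 16 divisions to reduce to a base case of size 1. The algorithm makes 1 recursive call at each level.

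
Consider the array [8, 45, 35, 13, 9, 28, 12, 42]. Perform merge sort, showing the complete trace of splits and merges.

Merge sort trace:

Split: [8, 45, 35, 13, 9, 28, 12, 42] -> [8, 45, 35, 13] and [9, 28, 12, 42]
  Split: [8, 45, 35, 13] -> [8, 45] and [35, 13]
    Split: [8, 45] -> [8] and [45]
    Merge: [8] + [45] -> [8, 45]
    Split: [35, 13] -> [35] and [13]
    Merge: [35] + [13] -> [13, 35]
  Merge: [8, 45] + [13, 35] -> [8, 13, 35, 45]
  Split: [9, 28, 12, 42] -> [9, 28] and [12, 42]
    Split: [9, 28] -> [9] and [28]
    Merge: [9] + [28] -> [9, 28]
    Split: [12, 42] -> [12] and [42]
    Merge: [12] + [42] -> [12, 42]
  Merge: [9, 28] + [12, 42] -> [9, 12, 28, 42]
Merge: [8, 13, 35, 45] + [9, 12, 28, 42] -> [8, 9, 12, 13, 28, 35, 42, 45]

Final sorted array: [8, 9, 12, 13, 28, 35, 42, 45]

The merge sort proceeds by recursively splitting the array and merging sorted halves.
After all merges, the sorted array is [8, 9, 12, 13, 28, 35, 42, 45].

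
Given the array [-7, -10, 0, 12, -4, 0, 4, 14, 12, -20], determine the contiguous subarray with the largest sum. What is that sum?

Using Kadane's algorithm on [-7, -10, 0, 12, -4, 0, 4, 14, 12, -20]:

Scanning through the array:
Position 1 (value -10): max_ending_here = -10, max_so_far = -7
Position 2 (value 0): max_ending_here = 0, max_so_far = 0
Position 3 (value 12): max_ending_here = 12, max_so_far = 12
Position 4 (value -4): max_ending_here = 8, max_so_far = 12
Position 5 (value 0): max_ending_here = 8, max_so_far = 12
Position 6 (value 4): max_ending_here = 12, max_so_far = 12
Position 7 (value 14): max_ending_here = 26, max_so_far = 26
Position 8 (value 12): max_ending_here = 38, max_so_far = 38
Position 9 (value -20): max_ending_here = 18, max_so_far = 38

Maximum subarray: [0, 12, -4, 0, 4, 14, 12]
Maximum sum: 38

The maximum subarray is [0, 12, -4, 0, 4, 14, 12] with sum 38. This subarray runs from index 2 to index 8.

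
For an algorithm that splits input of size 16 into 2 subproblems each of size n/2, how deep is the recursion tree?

For divide and conquer with division factor 2:

Problem sizes at each level:
Level 0: 16
Level 1: 8
Level 2: 4
Level 3: 2
Level 4: 1

The root is level 0 and the size-1 base case is level 4 (the tree spans levels 0 through 4, i.e. 5 levels counting the root), so the depth is the number of divisions: log_2(16) = 4

The recursion tree depth is log_2(16) = 4. At each level, the problem size is divided by 2, so it takes 4 divisions to reduce to a base case of size 1. The algorithm makes 2 recursive calls at each level.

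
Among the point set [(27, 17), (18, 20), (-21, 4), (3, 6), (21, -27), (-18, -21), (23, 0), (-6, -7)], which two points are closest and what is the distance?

Computing all pairwise distances among 8 points:

d((27, 17), (18, 20)) = 9.4868 <-- minimum
d((27, 17), (-21, 4)) = 49.7293
d((27, 17), (3, 6)) = 26.4008
d((27, 17), (21, -27)) = 44.4072
d((27, 17), (-18, -21)) = 58.8982
d((27, 17), (23, 0)) = 17.4642
d((27, 17), (-6, -7)) = 40.8044
d((18, 20), (-21, 4)) = 42.1545
d((18, 20), (3, 6)) = 20.5183
d((18, 20), (21, -27)) = 47.0956
d((18, 20), (-18, -21)) = 54.5619
d((18, 20), (23, 0)) = 20.6155
d((18, 20), (-6, -7)) = 36.1248
d((-21, 4), (3, 6)) = 24.0832
d((-21, 4), (21, -27)) = 52.2015
d((-21, 4), (-18, -21)) = 25.1794
d((-21, 4), (23, 0)) = 44.1814
d((-21, 4), (-6, -7)) = 18.6011
d((3, 6), (21, -27)) = 37.5899
d((3, 6), (-18, -21)) = 34.2053
d((3, 6), (23, 0)) = 20.8806
d((3, 6), (-6, -7)) = 15.8114
d((21, -27), (-18, -21)) = 39.4588
d((21, -27), (23, 0)) = 27.074
d((21, -27), (-6, -7)) = 33.6006
d((-18, -21), (23, 0)) = 46.0652
d((-18, -21), (-6, -7)) = 18.4391
d((23, 0), (-6, -7)) = 29.8329

Closest pair: (27, 17) and (18, 20) with distance 9.4868

The closest pair is (27, 17) and (18, 20) with Euclidean distance 9.4868. For 8 points, brute-force pairwise comparison is shown above. For large n, the divide-and-conquer algorithm (sort by x, recurse on halves, check the dividing strip) achieves O(n log n).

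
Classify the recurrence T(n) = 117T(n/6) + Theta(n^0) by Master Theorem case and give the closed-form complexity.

Master Theorem for T(n) = 117T(n/6) + O(n^0):

a = 117, b = 6, c = 0
log_b(a) = log_6(117) = 2.6578

Case 1: c = 0 < log_6(117) = 2.6578
T(n) = O(n^(log_6 117))

For T(n) = 117T(n/6) + O(n^0): log_6(117) = 2.6578. This is Case 1 of the Master Theorem (c < log_b(a), work dominated by leaves), giving O(n^(log_6 117)).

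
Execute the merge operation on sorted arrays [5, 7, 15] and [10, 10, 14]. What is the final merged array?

Merging process:

Compare 5 vs 10: take 5 from left. Merged: [5]
Compare 7 vs 10: take 7 from left. Merged: [5, 7]
Compare 15 vs 10: take 10 from right. Merged: [5, 7, 10]
Compare 15 vs 10: take 10 from right. Merged: [5, 7, 10, 10]
Compare 15 vs 14: take 14 from right. Merged: [5, 7, 10, 10, 14]
Append remaining from left: [15]. Merged: [5, 7, 10, 10, 14, 15]

Final merged array: [5, 7, 10, 10, 14, 15]
Total comparisons: 5

The merged array is [5, 7, 10, 10, 14, 15], requiring 5 comparisons. The merge step runs in O(n) time where n is the total number of elements.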